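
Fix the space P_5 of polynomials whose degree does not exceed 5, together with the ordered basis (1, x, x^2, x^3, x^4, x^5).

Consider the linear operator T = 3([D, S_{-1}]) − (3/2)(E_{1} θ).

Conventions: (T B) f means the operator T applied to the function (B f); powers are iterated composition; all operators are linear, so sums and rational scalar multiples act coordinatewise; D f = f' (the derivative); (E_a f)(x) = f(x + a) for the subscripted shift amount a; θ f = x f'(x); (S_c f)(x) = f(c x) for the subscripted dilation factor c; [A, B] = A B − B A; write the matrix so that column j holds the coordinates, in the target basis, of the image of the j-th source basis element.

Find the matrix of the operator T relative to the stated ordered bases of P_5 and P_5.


image of 1: 0
image of x: -(3/2)x - 15/2
image of x^2: -3x^2 + 6x - 3
image of x^3: -(9/2)x^3 - (63/2)x^2 - (27/2)x - 9/2
image of x^4: -6x^4 - 36x^2 - 24x - 6
image of x^5: -(15/2)x^5 - (135/2)x^4 - 75x^3 - 75x^2 - (75/2)x - 15/2
each image's coordinates form column j of the matrix

the matrix is [[0, -15/2, -3, -9/2, -6, -15/2]; [0, -3/2, 6, -27/2, -24, -75/2]; [0, 0, -3, -63/2, -36, -75]; [0, 0, 0, -9/2, 0, -75]; [0, 0, 0, 0, -6, -135/2]; [0, 0, 0, 0, 0, -15/2]] (rows listed top to bottom)


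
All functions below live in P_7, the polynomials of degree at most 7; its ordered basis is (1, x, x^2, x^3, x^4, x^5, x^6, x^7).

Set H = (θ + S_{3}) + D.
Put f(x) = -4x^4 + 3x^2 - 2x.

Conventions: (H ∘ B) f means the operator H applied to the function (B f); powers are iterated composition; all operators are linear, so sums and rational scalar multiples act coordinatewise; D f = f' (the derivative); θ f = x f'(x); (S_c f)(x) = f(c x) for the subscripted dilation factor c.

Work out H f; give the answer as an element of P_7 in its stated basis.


θ f = -16x^4 + 6x^2 - 2x
S_{3} f = -324x^4 + 27x^2 - 6x
(θ + S_{3}) f = -340x^4 + 33x^2 - 8x
D f = -16x^3 + 6x - 2
((θ + S_{3}) + D) f = -340x^4 - 16x^3 + 33x^2 - 2x - 2

the image equals g(x) = -340x^4 - 16x^3 + 33x^2 - 2x - 2


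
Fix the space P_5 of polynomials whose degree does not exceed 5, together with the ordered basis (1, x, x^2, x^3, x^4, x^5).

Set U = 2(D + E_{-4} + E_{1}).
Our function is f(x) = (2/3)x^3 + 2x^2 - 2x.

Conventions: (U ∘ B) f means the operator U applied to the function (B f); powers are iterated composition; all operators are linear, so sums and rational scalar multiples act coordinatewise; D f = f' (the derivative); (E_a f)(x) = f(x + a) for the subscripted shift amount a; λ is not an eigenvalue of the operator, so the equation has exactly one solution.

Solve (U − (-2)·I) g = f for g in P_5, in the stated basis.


g(x) = (1/9)x^3 + (5/9)x^2 - (40/27)x - 146/81

write g with unknown coordinates in the stated basis and equate coefficients in (U − (-2)·I) g = f
solving from the highest basis element down gives g = (1/9)x^3 + (5/9)x^2 - (40/27)x - 146/81
check: U g = (4/9)x^3 + (8/9)x^2 + (26/27)x + 292/81
so U g − (-2)·g = (2/3)x^3 + 2x^2 - 2x = f ✓


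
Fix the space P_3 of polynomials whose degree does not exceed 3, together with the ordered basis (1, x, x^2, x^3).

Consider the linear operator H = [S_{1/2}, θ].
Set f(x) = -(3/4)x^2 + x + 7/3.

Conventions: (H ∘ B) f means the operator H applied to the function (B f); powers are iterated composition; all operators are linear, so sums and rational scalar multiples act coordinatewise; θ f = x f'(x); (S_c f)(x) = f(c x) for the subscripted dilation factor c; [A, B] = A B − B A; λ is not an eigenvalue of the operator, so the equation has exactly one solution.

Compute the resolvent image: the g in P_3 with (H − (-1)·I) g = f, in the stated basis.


the image equals g(x) = -(3/4)x^2 + x + 7/3

write g with unknown coordinates in the stated basis and equate coefficients in (H − (-1)·I) g = f
solving from the highest basis element down gives g = -(3/4)x^2 + x + 7/3
check: H g = 0
so H g − (-1)·g = -(3/4)x^2 + x + 7/3 = f ✓


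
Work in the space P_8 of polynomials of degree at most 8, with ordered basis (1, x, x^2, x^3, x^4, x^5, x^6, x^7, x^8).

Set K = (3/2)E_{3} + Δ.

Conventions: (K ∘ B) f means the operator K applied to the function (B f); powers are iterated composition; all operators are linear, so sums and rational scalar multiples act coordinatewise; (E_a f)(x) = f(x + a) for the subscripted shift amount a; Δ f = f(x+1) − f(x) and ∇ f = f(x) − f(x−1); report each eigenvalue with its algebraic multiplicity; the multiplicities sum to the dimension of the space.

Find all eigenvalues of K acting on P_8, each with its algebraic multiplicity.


λ = 3/2 (multiplicity 9)

image of 1: 3/2
image of x: (3/2)x + 11/2
image of x^2: (3/2)x^2 + 11x + 29/2
image of x^3: (3/2)x^3 + (33/2)x^2 + (87/2)x + 83/2
image of x^4: (3/2)x^4 + 22x^3 + 87x^2 + 166x + 245/2
image of x^5: (3/2)x^5 + (55/2)x^4 + 145x^3 + 415x^2 + (1225/2)x + 731/2
image of x^6: (3/2)x^6 + 33x^5 + (435/2)x^4 + 830x^3 + (3675/2)x^2 + 2193x + 2189/2
image of x^7: (3/2)x^7 + (77/2)x^6 + (609/2)x^5 + (2905/2)x^4 + (8575/2)x^3 + (15351/2)x^2 + (15323/2)x + 6563/2
image of x^8: (3/2)x^8 + 44x^7 + 406x^6 + 2324x^5 + 8575x^4 + 20468x^3 + 30646x^2 + 26252x + 19685/2
the matrix is upper triangular; its diagonal is (3/2, 3/2, 3/2, 3/2, 3/2, 3/2, 3/2, 3/2, 3/2)
for a triangular matrix the eigenvalues are the diagonal entries, with algebraic multiplicity their repetition count


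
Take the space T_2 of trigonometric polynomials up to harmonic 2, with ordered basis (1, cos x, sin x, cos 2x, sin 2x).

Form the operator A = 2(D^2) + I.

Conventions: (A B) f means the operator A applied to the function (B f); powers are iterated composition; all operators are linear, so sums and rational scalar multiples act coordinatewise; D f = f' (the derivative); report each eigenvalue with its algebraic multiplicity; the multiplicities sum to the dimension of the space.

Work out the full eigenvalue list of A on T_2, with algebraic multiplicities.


image of 1: 1
image of cos x: -cos x
image of sin x: -sin x
image of cos 2x: -7cos 2x
image of sin 2x: -7sin 2x
the matrix is diagonal; its diagonal is (1, -1, -1, -7, -7)
for a triangular matrix the eigenvalues are the diagonal entries, with algebraic multiplicity their repetition count

λ = -7 (multiplicity 2), λ = -1 (multiplicity 2), λ = 1 (multiplicity 1)


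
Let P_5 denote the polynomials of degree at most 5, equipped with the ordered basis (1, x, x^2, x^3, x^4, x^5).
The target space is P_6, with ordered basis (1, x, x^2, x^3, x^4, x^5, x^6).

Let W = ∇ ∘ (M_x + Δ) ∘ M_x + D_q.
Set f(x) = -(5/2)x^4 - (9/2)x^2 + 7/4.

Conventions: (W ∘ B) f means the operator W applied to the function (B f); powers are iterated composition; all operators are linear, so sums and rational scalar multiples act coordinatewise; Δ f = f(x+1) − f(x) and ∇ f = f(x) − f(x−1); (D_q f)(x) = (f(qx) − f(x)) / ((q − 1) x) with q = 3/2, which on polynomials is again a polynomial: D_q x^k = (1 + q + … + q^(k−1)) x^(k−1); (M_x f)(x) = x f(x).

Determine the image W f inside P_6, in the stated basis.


the image equals g(x) = -15x^5 + (75/2)x^4 - (2213/16)x^3 + (129/2)x^2 - (371/4)x + 21/4

M_x f = -(5/2)x^5 - (9/2)x^3 + (7/4)x
M_x M_x f = -(5/2)x^6 - (9/2)x^4 + (7/4)x^2
Δ M_x f = -(25/2)x^4 - 25x^3 - (77/2)x^2 - 26x - 21/4
(M_x + Δ) M_x f = -(5/2)x^6 - 17x^4 - 25x^3 - (147/4)x^2 - 26x - 21/4
∇ (M_x + Δ) M_x f = -15x^5 + (75/2)x^4 - 118x^3 + (129/2)x^2 - (163/2)x + 21/4
D_q f = -(325/16)x^3 - (45/4)x
(∇ ∘ (M_x + Δ) ∘ M_x + D_q) f = -15x^5 + (75/2)x^4 - (2213/16)x^3 + (129/2)x^2 - (371/4)x + 21/4


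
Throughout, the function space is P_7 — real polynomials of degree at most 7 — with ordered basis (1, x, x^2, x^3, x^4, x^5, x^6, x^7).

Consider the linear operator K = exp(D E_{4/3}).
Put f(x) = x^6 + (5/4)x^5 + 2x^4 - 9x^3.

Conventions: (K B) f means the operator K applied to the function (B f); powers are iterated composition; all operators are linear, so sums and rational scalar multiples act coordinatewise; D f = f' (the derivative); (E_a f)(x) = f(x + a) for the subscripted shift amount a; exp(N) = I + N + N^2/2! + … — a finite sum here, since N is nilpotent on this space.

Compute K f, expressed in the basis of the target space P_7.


order-1 term: 6x^5 + (185/4)x^4 + 148x^3 + (1925/9)x^2 + (3368/27)x + 16
order-2 term: 15x^4 + (345/2)x^3 + 752x^2 + (12973/9)x + 9080/9
order-3 term: 20x^3 + (505/2)x^2 + 1068x + 1503
order-4 term: 15x^2 + (665/4)x + 462
order-5 term: 6x + 165/4
order-6 term: 1
the series for exp(D E_{4/3}) f terminates at order 6
exp(D E_{4/3}) f = x^6 + (29/4)x^5 + (253/4)x^4 + (663/2)x^3 + (22201/18)x^2 + (303095/108)x + 109157/36

the image equals g(x) = x^6 + (29/4)x^5 + (253/4)x^4 + (663/2)x^3 + (22201/18)x^2 + (303095/108)x + 109157/36


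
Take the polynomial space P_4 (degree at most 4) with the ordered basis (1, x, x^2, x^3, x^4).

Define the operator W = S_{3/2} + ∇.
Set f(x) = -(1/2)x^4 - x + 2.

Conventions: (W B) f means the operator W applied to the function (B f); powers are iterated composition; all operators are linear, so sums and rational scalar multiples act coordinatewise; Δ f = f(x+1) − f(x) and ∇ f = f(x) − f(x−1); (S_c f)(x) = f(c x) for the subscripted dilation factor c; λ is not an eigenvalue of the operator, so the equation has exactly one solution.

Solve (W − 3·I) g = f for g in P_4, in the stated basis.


the image equals g(x) = -(8/33)x^4 + (256/99)x^3 + (1216/99)x^2 + (3334/297)x - 34/297

write g with unknown coordinates in the stated basis and equate coefficients in (W − 3·I) g = f
solving from the highest basis element down gives g = -(8/33)x^4 + (256/99)x^3 + (1216/99)x^2 + (3334/297)x - 34/297
check: W g = -(27/22)x^4 + (256/33)x^3 + (1216/33)x^2 + (3235/99)x + 164/99
so W g − 3·g = -(1/2)x^4 - x + 2 = f ✓


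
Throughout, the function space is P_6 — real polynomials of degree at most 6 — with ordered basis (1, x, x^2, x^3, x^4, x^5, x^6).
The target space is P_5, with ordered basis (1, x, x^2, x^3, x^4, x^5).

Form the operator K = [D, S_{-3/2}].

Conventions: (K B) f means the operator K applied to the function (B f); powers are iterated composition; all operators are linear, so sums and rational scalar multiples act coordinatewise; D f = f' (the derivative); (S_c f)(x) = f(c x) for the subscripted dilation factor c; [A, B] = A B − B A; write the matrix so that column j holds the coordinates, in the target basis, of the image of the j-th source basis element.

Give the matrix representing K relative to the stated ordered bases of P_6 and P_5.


image of 1: 0
image of x: -5/2
image of x^2: (15/2)x
image of x^3: -(135/8)x^2
image of x^4: (135/4)x^3
image of x^5: -(2025/32)x^4
image of x^6: (3645/32)x^5
each image's coordinates form column j of the matrix

the matrix is [[0, -5/2, 0, 0, 0, 0, 0]; [0, 0, 15/2, 0, 0, 0, 0]; [0, 0, 0, -135/8, 0, 0, 0]; [0, 0, 0, 0, 135/4, 0, 0]; [0, 0, 0, 0, 0, -2025/32, 0]; [0, 0, 0, 0, 0, 0, 3645/32]] (rows listed top to bottom)


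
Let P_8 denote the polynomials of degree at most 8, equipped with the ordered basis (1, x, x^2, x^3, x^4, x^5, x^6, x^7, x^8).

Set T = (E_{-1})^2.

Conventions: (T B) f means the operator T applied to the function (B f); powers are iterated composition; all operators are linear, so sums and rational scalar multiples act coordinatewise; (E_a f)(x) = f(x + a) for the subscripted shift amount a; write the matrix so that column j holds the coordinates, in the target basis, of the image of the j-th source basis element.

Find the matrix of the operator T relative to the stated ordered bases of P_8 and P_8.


the matrix is [[1, -2, 4, -8, 16, -32, 64, -128, 256]; [0, 1, -4, 12, -32, 80, -192, 448, -1024]; [0, 0, 1, -6, 24, -80, 240, -672, 1792]; [0, 0, 0, 1, -8, 40, -160, 560, -1792]; [0, 0, 0, 0, 1, -10, 60, -280, 1120]; [0, 0, 0, 0, 0, 1, -12, 84, -448]; [0, 0, 0, 0, 0, 0, 1, -14, 112]; [0, 0, 0, 0, 0, 0, 0, 1, -16]; [0, 0, 0, 0, 0, 0, 0, 0, 1]] (rows listed top to bottom)

image of 1: 1
image of x: x - 2
image of x^2: x^2 - 4x + 4
image of x^3: x^3 - 6x^2 + 12x - 8
image of x^4: x^4 - 8x^3 + 24x^2 - 32x + 16
image of x^5: x^5 - 10x^4 + 40x^3 - 80x^2 + 80x - 32
image of x^6: x^6 - 12x^5 + 60x^4 - 160x^3 + 240x^2 - 192x + 64
image of x^7: x^7 - 14x^6 + 84x^5 - 280x^4 + 560x^3 - 672x^2 + 448x - 128
image of x^8: x^8 - 16x^7 + 112x^6 - 448x^5 + 1120x^4 - 1792x^3 + 1792x^2 - 1024x + 256
each image's coordinates form column j of the matrix


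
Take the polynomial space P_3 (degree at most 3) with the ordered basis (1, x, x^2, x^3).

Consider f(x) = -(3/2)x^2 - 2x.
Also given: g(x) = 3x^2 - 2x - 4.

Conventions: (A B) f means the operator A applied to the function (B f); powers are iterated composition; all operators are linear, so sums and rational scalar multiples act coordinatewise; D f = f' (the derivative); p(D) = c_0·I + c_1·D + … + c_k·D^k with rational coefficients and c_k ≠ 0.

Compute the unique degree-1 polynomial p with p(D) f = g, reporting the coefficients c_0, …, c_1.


D^0 f = -(3/2)x^2 - 2x
D^1 f = -3x - 2
matching coefficients of g against c_0 f + c_1 Df + … from the top degree down determines the c_i
solution: c_0 = -2, c_1 = 2

c_0 = -2, c_1 = 2


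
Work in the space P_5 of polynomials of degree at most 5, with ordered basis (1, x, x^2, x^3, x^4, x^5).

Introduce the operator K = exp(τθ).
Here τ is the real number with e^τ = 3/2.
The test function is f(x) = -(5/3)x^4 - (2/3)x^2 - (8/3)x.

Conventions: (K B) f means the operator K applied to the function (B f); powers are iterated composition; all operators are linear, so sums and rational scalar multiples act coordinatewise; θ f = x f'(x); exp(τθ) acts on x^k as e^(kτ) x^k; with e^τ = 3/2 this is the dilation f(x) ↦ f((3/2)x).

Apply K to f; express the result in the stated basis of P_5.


the image equals g(x) = -(135/16)x^4 - (3/2)x^2 - 4x

exp(τθ) x^k = e^(kτ) x^k; with e^τ = 3/2 this sends x^k to (3/2)^k x^k
x ↦ 3/2 x
x^2 ↦ 9/4 x^2
x^4 ↦ 81/16 x^4
applying this coordinatewise to f: exp(τθ) f = -(135/16)x^4 - (3/2)x^2 - 4x


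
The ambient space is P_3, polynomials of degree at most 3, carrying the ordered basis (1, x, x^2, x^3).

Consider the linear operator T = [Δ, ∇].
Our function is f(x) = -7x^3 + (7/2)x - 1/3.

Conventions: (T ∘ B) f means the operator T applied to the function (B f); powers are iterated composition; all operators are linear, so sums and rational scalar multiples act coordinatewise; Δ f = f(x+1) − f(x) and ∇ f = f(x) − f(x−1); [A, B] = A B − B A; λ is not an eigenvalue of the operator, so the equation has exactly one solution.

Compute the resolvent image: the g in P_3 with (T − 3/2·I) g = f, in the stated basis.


write g with unknown coordinates in the stated basis and equate coefficients in (T − 3/2·I) g = f
solving from the highest basis element down gives g = (14/3)x^3 - (7/3)x + 2/9
check: T g = 0
so T g − 3/2·g = -7x^3 + (7/2)x - 1/3 = f ✓

the result is g(x) = (14/3)x^3 - (7/3)x + 2/9


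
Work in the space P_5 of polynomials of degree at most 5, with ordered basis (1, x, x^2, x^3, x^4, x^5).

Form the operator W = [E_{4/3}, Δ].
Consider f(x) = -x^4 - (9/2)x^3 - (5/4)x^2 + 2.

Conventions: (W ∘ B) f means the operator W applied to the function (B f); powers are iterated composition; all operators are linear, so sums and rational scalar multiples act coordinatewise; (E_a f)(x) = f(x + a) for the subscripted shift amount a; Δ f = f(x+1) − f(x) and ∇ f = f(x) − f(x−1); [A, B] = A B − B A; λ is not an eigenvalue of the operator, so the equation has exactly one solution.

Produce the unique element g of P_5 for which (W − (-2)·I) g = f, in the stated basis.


write g with unknown coordinates in the stated basis and equate coefficients in (W − (-2)·I) g = f
solving from the highest basis element down gives g = -(1/2)x^4 - (9/4)x^3 - (5/8)x^2 + 1
check: W g = 0
so W g − (-2)·g = -x^4 - (9/2)x^3 - (5/4)x^2 + 2 = f ✓

g(x) = -(1/2)x^4 - (9/4)x^3 - (5/8)x^2 + 1


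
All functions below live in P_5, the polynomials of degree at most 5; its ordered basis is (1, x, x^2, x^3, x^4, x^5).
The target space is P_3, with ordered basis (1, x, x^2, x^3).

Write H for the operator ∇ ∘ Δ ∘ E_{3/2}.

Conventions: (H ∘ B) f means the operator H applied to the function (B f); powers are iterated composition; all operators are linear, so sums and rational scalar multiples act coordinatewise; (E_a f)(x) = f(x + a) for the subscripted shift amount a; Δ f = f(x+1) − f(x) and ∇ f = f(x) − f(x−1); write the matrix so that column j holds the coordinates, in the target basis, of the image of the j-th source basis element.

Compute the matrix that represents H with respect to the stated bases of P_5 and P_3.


image of 1: 0
image of x: 0
image of x^2: 2
image of x^3: 6x + 9
image of x^4: 12x^2 + 36x + 29
image of x^5: 20x^3 + 90x^2 + 145x + 165/2
each image's coordinates form column j of the matrix

the matrix is [[0, 0, 2, 9, 29, 165/2]; [0, 0, 0, 6, 36, 145]; [0, 0, 0, 0, 12, 90]; [0, 0, 0, 0, 0, 20]] (rows listed top to bottom)


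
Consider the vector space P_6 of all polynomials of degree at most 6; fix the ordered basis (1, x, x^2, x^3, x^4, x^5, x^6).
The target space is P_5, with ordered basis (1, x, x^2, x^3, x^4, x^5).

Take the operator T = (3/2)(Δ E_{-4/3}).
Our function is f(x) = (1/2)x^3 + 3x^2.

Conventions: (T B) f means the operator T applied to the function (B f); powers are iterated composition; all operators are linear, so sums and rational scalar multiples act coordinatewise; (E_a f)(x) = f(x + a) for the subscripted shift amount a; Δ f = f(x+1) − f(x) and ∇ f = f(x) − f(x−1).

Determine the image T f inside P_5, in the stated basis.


the image equals g(x) = (9/4)x^2 + (21/4)x - 23/4

E_{-4/3} f = (1/2)x^3 + x^2 - (16/3)x + 112/27
Δ E_{-4/3} f = (3/2)x^2 + (7/2)x - 23/6
((3/2)(Δ E_{-4/3})) f = (9/4)x^2 + (21/4)x - 23/4


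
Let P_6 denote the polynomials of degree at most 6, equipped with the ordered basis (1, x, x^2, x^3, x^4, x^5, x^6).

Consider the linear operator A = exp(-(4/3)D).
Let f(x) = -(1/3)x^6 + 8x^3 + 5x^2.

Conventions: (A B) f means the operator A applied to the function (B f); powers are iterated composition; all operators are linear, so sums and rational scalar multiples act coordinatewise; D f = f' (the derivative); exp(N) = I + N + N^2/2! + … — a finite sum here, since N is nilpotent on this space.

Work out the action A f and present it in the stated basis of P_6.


the image equals g(x) = -(1/3)x^6 + (8/3)x^5 - (80/9)x^4 + (1928/81)x^3 - (3467/81)x^2 + (9176/243)x - 26128/2187

order-1 term: (8/3)x^5 - 32x^2 - (40/3)x
order-2 term: -(80/9)x^4 + (128/3)x + 80/9
order-3 term: (1280/81)x^3 - 512/27
order-4 term: -(1280/81)x^2
order-5 term: (2048/243)x
order-6 term: -4096/2187
the series for exp(-(4/3)D) f terminates at order 6
exp(-(4/3)D) f = -(1/3)x^6 + (8/3)x^5 - (80/9)x^4 + (1928/81)x^3 - (3467/81)x^2 + (9176/243)x - 26128/2187


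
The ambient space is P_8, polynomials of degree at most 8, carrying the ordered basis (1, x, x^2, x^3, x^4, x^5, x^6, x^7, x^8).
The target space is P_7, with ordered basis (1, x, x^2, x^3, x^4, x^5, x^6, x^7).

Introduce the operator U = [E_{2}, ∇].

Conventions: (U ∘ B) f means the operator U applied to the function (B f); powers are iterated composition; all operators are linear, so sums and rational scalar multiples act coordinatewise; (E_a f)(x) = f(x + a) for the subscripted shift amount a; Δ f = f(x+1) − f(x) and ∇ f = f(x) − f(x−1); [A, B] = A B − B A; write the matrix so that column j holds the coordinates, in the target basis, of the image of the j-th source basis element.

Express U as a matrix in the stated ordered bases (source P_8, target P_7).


image of 1: 0
image of x: 0
image of x^2: 0
image of x^3: 0
image of x^4: 0
image of x^5: 0
image of x^6: 0
image of x^7: 0
image of x^8: 0
each image's coordinates form column j of the matrix

the matrix is [[0, 0, 0, 0, 0, 0, 0, 0, 0]; [0, 0, 0, 0, 0, 0, 0, 0, 0]; [0, 0, 0, 0, 0, 0, 0, 0, 0]; [0, 0, 0, 0, 0, 0, 0, 0, 0]; [0, 0, 0, 0, 0, 0, 0, 0, 0]; [0, 0, 0, 0, 0, 0, 0, 0, 0]; [0, 0, 0, 0, 0, 0, 0, 0, 0]; [0, 0, 0, 0, 0, 0, 0, 0, 0]] (rows listed top to bottom)


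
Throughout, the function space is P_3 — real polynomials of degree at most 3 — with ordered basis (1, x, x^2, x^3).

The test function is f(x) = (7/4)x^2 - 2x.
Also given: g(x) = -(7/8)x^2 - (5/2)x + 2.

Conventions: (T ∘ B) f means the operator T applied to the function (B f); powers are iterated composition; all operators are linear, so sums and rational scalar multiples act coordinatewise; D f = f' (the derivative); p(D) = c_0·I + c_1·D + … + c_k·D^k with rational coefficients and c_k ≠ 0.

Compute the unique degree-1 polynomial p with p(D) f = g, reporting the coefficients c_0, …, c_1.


p(D) = -(1/2)·I − D, i.e. c_0 = -1/2, c_1 = -1

D^0 f = (7/4)x^2 - 2x
D^1 f = (7/2)x - 2
matching coefficients of g against c_0 f + c_1 Df + … from the top degree down determines the c_i
solution: c_0 = -1/2, c_1 = -1


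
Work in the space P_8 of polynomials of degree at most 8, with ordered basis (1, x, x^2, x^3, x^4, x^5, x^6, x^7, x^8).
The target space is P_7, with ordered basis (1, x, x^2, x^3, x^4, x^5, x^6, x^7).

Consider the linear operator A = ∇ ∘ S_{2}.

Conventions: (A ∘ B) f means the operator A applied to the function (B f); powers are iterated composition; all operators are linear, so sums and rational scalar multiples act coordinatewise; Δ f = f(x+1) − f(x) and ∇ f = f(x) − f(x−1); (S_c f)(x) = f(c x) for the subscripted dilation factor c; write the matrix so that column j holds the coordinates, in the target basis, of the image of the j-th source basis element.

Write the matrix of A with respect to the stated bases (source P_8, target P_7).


image of 1: 0
image of x: 2
image of x^2: 8x - 4
image of x^3: 24x^2 - 24x + 8
image of x^4: 64x^3 - 96x^2 + 64x - 16
image of x^5: 160x^4 - 320x^3 + 320x^2 - 160x + 32
image of x^6: 384x^5 - 960x^4 + 1280x^3 - 960x^2 + 384x - 64
image of x^7: 896x^6 - 2688x^5 + 4480x^4 - 4480x^3 + 2688x^2 - 896x + 128
image of x^8: 2048x^7 - 7168x^6 + 14336x^5 - 17920x^4 + 14336x^3 - 7168x^2 + 2048x - 256
each image's coordinates form column j of the matrix

the matrix is [[0, 2, -4, 8, -16, 32, -64, 128, -256]; [0, 0, 8, -24, 64, -160, 384, -896, 2048]; [0, 0, 0, 24, -96, 320, -960, 2688, -7168]; [0, 0, 0, 0, 64, -320, 1280, -4480, 14336]; [0, 0, 0, 0, 0, 160, -960, 4480, -17920]; [0, 0, 0, 0, 0, 0, 384, -2688, 14336]; [0, 0, 0, 0, 0, 0, 0, 896, -7168]; [0, 0, 0, 0, 0, 0, 0, 0, 2048]] (rows listed top to bottom)


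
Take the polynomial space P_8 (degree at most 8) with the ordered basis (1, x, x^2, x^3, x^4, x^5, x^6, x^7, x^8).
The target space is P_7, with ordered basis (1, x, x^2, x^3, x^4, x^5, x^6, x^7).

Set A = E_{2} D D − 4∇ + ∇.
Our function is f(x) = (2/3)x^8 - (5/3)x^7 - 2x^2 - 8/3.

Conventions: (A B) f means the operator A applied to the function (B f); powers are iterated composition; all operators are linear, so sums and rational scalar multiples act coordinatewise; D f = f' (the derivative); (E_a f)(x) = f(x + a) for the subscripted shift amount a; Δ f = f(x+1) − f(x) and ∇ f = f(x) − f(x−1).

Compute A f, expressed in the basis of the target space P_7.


the image equals g(x) = -16x^7 + (385/3)x^6 + 161x^5 + 1855x^4 + (8659/3)x^3 + 3521x^2 + 1529x + 439/3

D f = (16/3)x^7 - (35/3)x^6 - 4x
D D f = (112/3)x^6 - 70x^5 - 4
E_{2} D D f = (112/3)x^6 + 378x^5 + 1540x^4 + (9520/3)x^3 + 3360x^2 + 1568x + 436/3
∇ f = (16/3)x^7 - (91/3)x^6 + (217/3)x^5 - 105x^4 + (287/3)x^3 - (161/3)x^2 + 13x - 1/3
(-4∇) f = -(64/3)x^7 + (364/3)x^6 - (868/3)x^5 + 420x^4 - (1148/3)x^3 + (644/3)x^2 - 52x + 4/3
∇ f = (16/3)x^7 - (91/3)x^6 + (217/3)x^5 - 105x^4 + (287/3)x^3 - (161/3)x^2 + 13x - 1/3
(E_{2} D D − 4∇ + ∇) f = -16x^7 + (385/3)x^6 + 161x^5 + 1855x^4 + (8659/3)x^3 + 3521x^2 + 1529x + 439/3


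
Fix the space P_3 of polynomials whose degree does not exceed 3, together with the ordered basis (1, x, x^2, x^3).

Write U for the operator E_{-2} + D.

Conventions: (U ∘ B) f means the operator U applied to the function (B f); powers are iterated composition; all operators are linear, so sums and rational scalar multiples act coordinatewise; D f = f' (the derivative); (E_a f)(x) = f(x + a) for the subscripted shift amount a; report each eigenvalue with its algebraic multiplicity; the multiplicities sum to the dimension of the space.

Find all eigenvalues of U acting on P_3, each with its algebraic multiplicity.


λ = 1 (multiplicity 4)

image of 1: 1
image of x: x - 1
image of x^2: x^2 - 2x + 4
image of x^3: x^3 - 3x^2 + 12x - 8
the matrix is upper triangular; its diagonal is (1, 1, 1, 1)
for a triangular matrix the eigenvalues are the diagonal entries, with algebraic multiplicity their repetition count


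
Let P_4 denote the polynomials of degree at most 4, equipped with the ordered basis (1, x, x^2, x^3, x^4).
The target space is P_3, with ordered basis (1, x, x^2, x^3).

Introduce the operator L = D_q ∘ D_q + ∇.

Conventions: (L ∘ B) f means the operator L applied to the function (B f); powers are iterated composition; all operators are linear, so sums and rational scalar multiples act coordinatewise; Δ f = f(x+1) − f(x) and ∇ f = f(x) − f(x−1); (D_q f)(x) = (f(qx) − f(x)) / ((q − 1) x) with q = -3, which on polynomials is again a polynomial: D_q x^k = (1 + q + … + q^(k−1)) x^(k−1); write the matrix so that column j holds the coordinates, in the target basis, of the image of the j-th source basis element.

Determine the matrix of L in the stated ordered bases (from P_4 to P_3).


the matrix is [[0, 1, -3, 1, -1]; [0, 0, 2, -17, 4]; [0, 0, 0, 3, -146]; [0, 0, 0, 0, 4]] (rows listed top to bottom)

image of 1: 0
image of x: 1
image of x^2: 2x - 3
image of x^3: 3x^2 - 17x + 1
image of x^4: 4x^3 - 146x^2 + 4x - 1
each image's coordinates form column j of the matrix


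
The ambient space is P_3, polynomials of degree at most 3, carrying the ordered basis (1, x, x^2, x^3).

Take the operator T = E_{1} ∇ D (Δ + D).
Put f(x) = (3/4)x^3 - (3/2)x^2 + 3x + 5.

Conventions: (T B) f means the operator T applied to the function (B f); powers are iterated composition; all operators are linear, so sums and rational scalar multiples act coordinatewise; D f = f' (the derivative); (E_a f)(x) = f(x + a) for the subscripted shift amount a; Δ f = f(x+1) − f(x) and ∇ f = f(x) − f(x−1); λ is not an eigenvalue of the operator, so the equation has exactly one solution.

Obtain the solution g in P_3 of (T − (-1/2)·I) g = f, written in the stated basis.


write g with unknown coordinates in the stated basis and equate coefficients in (T − (-1/2)·I) g = f
solving from the highest basis element down gives g = (3/2)x^3 - 3x^2 + 6x - 26
check: T g = 18
so T g − (-1/2)·g = (3/4)x^3 - (3/2)x^2 + 3x + 5 = f ✓

the image equals g(x) = (3/2)x^3 - 3x^2 + 6x - 26


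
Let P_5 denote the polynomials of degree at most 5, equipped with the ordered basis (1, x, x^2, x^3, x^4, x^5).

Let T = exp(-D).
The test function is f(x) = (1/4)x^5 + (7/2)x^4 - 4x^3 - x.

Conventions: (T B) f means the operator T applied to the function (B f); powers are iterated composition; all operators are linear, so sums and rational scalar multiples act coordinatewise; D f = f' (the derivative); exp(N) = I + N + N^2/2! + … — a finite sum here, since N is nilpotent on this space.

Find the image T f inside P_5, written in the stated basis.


order-1 term: -(5/4)x^4 - 14x^3 + 12x^2 + 1
order-2 term: (5/2)x^3 + 21x^2 - 12x
order-3 term: -(5/2)x^2 - 14x + 4
order-4 term: (5/4)x + 7/2
order-5 term: -1/4
the series for exp(-D) f terminates at order 5
exp(-D) f = (1/4)x^5 + (9/4)x^4 - (31/2)x^3 + (61/2)x^2 - (103/4)x + 33/4

the result is g(x) = (1/4)x^5 + (9/4)x^4 - (31/2)x^3 + (61/2)x^2 - (103/4)x + 33/4


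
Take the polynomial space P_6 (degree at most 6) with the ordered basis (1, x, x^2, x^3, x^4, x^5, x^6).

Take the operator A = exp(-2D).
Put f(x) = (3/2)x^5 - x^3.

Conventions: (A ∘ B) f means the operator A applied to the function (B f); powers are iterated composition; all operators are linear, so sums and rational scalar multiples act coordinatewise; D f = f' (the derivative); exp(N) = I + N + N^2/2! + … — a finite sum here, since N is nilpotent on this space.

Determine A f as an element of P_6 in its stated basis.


order-1 term: -15x^4 + 6x^2
order-2 term: 60x^3 - 12x
order-3 term: -120x^2 + 8
order-4 term: 120x
order-5 term: -48
the series for exp(-2D) f terminates at order 5
exp(-2D) f = (3/2)x^5 - 15x^4 + 59x^3 - 114x^2 + 108x - 40

the image equals g(x) = (3/2)x^5 - 15x^4 + 59x^3 - 114x^2 + 108x - 40


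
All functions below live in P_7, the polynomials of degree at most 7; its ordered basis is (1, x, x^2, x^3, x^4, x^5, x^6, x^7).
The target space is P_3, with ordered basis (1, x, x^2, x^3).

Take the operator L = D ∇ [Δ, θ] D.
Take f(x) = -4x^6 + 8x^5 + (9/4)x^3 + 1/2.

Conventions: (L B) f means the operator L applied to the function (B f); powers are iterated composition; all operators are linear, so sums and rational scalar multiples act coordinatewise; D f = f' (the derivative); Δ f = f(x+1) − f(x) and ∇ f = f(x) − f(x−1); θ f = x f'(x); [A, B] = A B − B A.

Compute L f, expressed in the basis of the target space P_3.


D f = -24x^5 + 40x^4 + (27/4)x^2
θ D f = -120x^5 + 160x^4 + (27/2)x^2
Δ θ D f = -600x^4 - 560x^3 - 240x^2 + 67x + 107/2
Δ D f = -120x^4 - 80x^3 + (107/2)x + 91/4
θ Δ D f = -480x^4 - 240x^3 + (107/2)x
[Δ, θ] D f = -120x^4 - 320x^3 - 240x^2 + (27/2)x + 107/2
∇ [Δ, θ] D f = -480x^3 - 240x^2 + 107/2
D ∇ [Δ, θ] D f = -1440x^2 - 480x

g(x) = -1440x^2 - 480x


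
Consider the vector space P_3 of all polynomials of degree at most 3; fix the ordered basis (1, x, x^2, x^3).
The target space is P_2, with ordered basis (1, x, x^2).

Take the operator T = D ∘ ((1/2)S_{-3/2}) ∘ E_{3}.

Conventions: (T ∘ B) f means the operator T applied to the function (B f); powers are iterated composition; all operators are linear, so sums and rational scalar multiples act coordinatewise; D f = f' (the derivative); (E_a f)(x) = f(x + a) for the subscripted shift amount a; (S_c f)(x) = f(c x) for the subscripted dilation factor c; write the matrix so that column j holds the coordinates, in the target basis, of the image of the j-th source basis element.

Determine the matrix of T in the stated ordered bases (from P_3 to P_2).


the matrix is [[0, -3/4, -9/2, -81/4]; [0, 0, 9/4, 81/4]; [0, 0, 0, -81/16]] (rows listed top to bottom)

image of 1: 0
image of x: -3/4
image of x^2: (9/4)x - 9/2
image of x^3: -(81/16)x^2 + (81/4)x - 81/4
each image's coordinates form column j of the matrix


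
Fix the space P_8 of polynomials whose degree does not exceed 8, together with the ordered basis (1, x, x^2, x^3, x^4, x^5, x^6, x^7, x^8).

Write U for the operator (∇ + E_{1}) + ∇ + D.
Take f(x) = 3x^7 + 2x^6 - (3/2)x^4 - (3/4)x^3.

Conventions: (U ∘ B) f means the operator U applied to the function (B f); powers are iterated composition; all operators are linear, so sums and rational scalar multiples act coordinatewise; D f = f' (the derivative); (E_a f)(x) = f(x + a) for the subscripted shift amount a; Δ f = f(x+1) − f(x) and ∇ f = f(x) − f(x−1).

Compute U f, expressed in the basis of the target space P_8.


g(x) = 3x^7 + 86x^6 - 15x^5 + (567/2)x^4 - (39/4)x^3 + 159x^2 - (3/4)x + 25/4

∇ f = 21x^6 - 51x^5 + 75x^4 - 71x^3 + (159/4)x^2 - (51/4)x + 7/4
E_{1} f = 3x^7 + 23x^6 + 75x^5 + (267/2)x^4 + (553/4)x^3 + (327/4)x^2 + (99/4)x + 11/4
(∇ + E_{1}) f = 3x^7 + 44x^6 + 24x^5 + (417/2)x^4 + (269/4)x^3 + (243/2)x^2 + 12x + 9/2
∇ f = 21x^6 - 51x^5 + 75x^4 - 71x^3 + (159/4)x^2 - (51/4)x + 7/4
D f = 21x^6 + 12x^5 - 6x^3 - (9/4)x^2
((∇ + E_{1}) + ∇ + D) f = 3x^7 + 86x^6 - 15x^5 + (567/2)x^4 - (39/4)x^3 + 159x^2 - (3/4)x + 25/4


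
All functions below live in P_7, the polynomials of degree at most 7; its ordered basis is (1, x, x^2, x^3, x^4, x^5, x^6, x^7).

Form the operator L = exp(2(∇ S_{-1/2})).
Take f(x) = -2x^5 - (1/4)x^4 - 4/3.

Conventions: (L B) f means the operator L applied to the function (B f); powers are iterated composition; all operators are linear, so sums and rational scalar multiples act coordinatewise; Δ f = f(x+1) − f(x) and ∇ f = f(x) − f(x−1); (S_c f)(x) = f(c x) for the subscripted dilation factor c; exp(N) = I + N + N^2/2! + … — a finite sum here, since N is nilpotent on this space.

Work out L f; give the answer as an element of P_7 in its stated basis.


order-1 term: (5/8)x^4 - (11/8)x^3 + (23/16)x^2 - (3/4)x + 5/32
order-2 term: (5/32)x^3 + (9/32)x^2 + (23/64)x + 19/128
order-3 term: -(5/128)x^2 + (17/128)x - 23/128
order-4 term: -(5/512)x - 29/1024
order-5 term: 1/512
the series for exp(2(∇ S_{-1/2})) f terminates at order 5
exp(2(∇ S_{-1/2})) f = -2x^5 + (3/8)x^4 - (39/32)x^3 + (215/128)x^2 - (137/512)x - 3793/3072

g(x) = -2x^5 + (3/8)x^4 - (39/32)x^3 + (215/128)x^2 - (137/512)x - 3793/3072


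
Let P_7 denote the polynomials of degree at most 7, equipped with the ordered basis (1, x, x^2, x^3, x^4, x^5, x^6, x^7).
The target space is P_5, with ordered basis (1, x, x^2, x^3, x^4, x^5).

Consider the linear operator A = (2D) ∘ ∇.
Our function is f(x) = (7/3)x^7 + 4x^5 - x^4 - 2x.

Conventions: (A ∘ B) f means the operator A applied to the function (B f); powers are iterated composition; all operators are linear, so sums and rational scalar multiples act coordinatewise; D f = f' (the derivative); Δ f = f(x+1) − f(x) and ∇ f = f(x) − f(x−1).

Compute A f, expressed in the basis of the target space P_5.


the result is g(x) = 196x^5 - 490x^4 + (2440/3)x^3 - 754x^2 + 380x - 242/3

∇ f = (49/3)x^6 - 49x^5 + (305/3)x^4 - (377/3)x^3 + 95x^2 - (121/3)x + 16/3
D ∇ f = 98x^5 - 245x^4 + (1220/3)x^3 - 377x^2 + 190x - 121/3
(2D) ∇ f = 196x^5 - 490x^4 + (2440/3)x^3 - 754x^2 + 380x - 242/3


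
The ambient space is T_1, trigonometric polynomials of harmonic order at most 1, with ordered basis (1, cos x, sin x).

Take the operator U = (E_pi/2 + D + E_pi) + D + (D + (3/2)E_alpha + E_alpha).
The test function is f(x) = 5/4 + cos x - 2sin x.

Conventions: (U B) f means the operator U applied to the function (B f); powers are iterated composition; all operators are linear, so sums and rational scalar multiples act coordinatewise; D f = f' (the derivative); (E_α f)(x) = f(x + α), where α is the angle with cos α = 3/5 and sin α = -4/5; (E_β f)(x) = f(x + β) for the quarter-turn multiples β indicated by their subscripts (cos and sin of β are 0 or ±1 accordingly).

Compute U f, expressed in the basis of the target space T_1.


g(x) = 45/8 - (7/2)cos x - 3sin x

E_pi/2 f = 5/4 - 2cos x - sin x
D f = -2cos x - sin x
E_pi f = 5/4 - cos x + 2sin x
(E_pi/2 + D + E_pi) f = 5/2 - 5cos x
D f = -2cos x - sin x
D f = -2cos x - sin x
E_alpha f = 5/4 + (11/5)cos x - (2/5)sin x
((3/2)E_alpha) f = 15/8 + (33/10)cos x - (3/5)sin x
E_alpha f = 5/4 + (11/5)cos x - (2/5)sin x
(D + (3/2)E_alpha + E_alpha) f = 25/8 + (7/2)cos x - 2sin x
((E_pi/2 + D + E_pi) + D + (D + (3/2)E_alpha + E_alpha)) f = 45/8 - (7/2)cos x - 3sin x


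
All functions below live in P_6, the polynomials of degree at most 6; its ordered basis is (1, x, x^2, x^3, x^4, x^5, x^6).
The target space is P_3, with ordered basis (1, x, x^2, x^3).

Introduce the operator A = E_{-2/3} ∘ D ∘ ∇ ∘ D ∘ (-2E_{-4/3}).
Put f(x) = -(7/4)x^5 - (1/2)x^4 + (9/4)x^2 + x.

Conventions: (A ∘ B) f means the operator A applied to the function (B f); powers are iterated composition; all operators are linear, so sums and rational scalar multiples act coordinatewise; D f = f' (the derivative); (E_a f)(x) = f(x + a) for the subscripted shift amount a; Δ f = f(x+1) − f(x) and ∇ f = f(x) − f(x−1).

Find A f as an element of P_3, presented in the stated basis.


E_{-4/3} f = -(7/4)x^5 + (67/6)x^4 - (256/9)x^3 + (4147/108)x^2 - (2261/81)x + 2056/243
(-2E_{-4/3}) f = (7/2)x^5 - (67/3)x^4 + (512/9)x^3 - (4147/54)x^2 + (4522/81)x - 4112/243
D (-2E_{-4/3}) f = (35/2)x^4 - (268/3)x^3 + (512/3)x^2 - (4147/27)x + 4522/81
∇ D (-2E_{-4/3}) f = 70x^3 - 373x^2 + (2038/3)x - 23279/54
D ∇ D (-2E_{-4/3}) f = 210x^2 - 746x + 2038/3
E_{-2/3} D ∇ D (-2E_{-4/3}) f = 210x^2 - 1026x + 1270

the image equals g(x) = 210x^2 - 1026x + 1270


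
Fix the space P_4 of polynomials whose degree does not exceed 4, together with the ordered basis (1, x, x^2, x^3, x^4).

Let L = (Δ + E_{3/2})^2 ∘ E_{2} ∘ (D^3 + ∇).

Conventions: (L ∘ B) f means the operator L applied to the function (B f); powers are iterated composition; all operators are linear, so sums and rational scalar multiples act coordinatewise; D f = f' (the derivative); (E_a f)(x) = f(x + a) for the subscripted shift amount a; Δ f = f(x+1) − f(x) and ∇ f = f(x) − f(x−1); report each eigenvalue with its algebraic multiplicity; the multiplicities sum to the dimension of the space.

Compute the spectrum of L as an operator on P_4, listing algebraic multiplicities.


image of 1: 0
image of x: 1
image of x^2: 2x + 13
image of x^3: 3x^2 + 39x + 115
image of x^4: 4x^3 + 78x^2 + 460x + 895
the matrix is upper triangular; its diagonal is (0, 0, 0, 0, 0)
for a triangular matrix the eigenvalues are the diagonal entries, with algebraic multiplicity their repetition count

λ = 0 (multiplicity 5)


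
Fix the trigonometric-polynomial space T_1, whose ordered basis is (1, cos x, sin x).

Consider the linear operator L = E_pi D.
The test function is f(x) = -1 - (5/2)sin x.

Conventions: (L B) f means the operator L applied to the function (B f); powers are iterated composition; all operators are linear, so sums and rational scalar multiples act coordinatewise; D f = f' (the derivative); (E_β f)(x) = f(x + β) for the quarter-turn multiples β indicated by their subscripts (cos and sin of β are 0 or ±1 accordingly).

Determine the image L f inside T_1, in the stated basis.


D f = -(5/2)cos x
E_pi D f = (5/2)cos x

the result is g(x) = (5/2)cos x


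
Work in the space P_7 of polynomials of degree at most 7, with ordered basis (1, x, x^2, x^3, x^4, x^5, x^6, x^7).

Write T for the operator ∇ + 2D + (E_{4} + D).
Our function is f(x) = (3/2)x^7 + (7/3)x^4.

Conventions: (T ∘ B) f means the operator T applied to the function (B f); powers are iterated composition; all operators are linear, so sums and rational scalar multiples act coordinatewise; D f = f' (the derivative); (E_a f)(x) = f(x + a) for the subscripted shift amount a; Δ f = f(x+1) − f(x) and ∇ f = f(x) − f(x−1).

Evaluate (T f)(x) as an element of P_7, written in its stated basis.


the result is g(x) = (3/2)x^7 + 84x^6 + (945/2)x^5 + (20489/6)x^4 + (80773/6)x^3 + (64995/2)x^2 + (261625/6)x + 50345/2

∇ f = (21/2)x^6 - (63/2)x^5 + (105/2)x^4 - (259/6)x^3 + (35/2)x^2 - (7/6)x - 5/6
D f = (21/2)x^6 + (28/3)x^3
(2D) f = 21x^6 + (56/3)x^3
E_{4} f = (3/2)x^7 + 42x^6 + 504x^5 + (10087/3)x^4 + (40432/3)x^3 + 32480x^2 + (130816/3)x + 75520/3
D f = (21/2)x^6 + (28/3)x^3
(E_{4} + D) f = (3/2)x^7 + (105/2)x^6 + 504x^5 + (10087/3)x^4 + (40460/3)x^3 + 32480x^2 + (130816/3)x + 75520/3
(∇ + 2D + (E_{4} + D)) f = (3/2)x^7 + 84x^6 + (945/2)x^5 + (20489/6)x^4 + (80773/6)x^3 + (64995/2)x^2 + (261625/6)x + 50345/2


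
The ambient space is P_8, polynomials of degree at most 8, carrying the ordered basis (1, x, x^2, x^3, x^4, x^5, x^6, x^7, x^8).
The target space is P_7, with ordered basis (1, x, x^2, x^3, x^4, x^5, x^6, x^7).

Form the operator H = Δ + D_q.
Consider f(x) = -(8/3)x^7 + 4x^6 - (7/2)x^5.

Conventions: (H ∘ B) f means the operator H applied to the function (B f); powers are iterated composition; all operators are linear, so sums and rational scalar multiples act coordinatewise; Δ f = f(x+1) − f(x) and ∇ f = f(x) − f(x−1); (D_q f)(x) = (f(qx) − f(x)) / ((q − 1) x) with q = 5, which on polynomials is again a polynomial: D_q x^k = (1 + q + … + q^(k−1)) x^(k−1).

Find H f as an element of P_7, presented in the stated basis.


Δ f = -(56/3)x^6 - 32x^5 - (305/6)x^4 - (145/3)x^3 - 31x^2 - (73/6)x - 13/6
D_q f = -(156248/3)x^6 + 15624x^5 - (5467/2)x^4
(Δ + D_q) f = -(156304/3)x^6 + 15592x^5 - (8353/3)x^4 - (145/3)x^3 - 31x^2 - (73/6)x - 13/6

the result is g(x) = -(156304/3)x^6 + 15592x^5 - (8353/3)x^4 - (145/3)x^3 - 31x^2 - (73/6)x - 13/6
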